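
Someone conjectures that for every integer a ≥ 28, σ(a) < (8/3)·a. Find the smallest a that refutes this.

a = 60

A counterexample is any integer a ≥ 28 such that the claim fails; we check each in order.
For a = 28, 29, 30, 31, …, 57, 58, 59 the conclusion holds.
a = 60: σ(60) = 168; 168 ≥ 160.
Hence a = 60 is a counterexample.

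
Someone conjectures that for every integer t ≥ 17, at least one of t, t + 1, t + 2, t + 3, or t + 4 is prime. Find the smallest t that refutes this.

A counterexample is any integer t ≥ 17 such that t, t + 1, t + 2, t + 3, t + 4 are all composite; we check each in order.
For t = 17, 18, 19, 20, 21, 22, 23 the conclusion holds.
t = 24: 24 = 2 × 12; 25 = 5 × 5; 26 = 2 × 13; 27 = 3 × 9; 28 = 2 × 14 — all composite.
Hence t = 24 is a counterexample.

t = 24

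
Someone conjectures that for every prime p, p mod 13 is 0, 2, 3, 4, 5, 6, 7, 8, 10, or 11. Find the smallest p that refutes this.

We need the least prime p for which the claim fails.
The first 15 eligible values, up to p = 47, all satisfy the conclusion.
p = 53: 53 mod 13 = 1 — not in {0, 2, 3, 4, 5, 6, 7, 8, 10, 11}.

p = 53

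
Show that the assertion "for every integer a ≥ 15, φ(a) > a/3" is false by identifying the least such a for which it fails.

a = 18

We need the least integer a ≥ 15 for which the claim fails.
a = 15: φ(15) = 8 and 15/3 = 5, so φ(15) > 15/3.
a = 16: φ(16) = 8 and 16/3 = 16/3, so φ(16) > 16/3.
a = 17: φ(17) = 16 and 17/3 = 17/3, so φ(17) > 17/3.
a = 18: φ(18) = 6 and 18/3 = 6, so φ(18) ≤ 18/3.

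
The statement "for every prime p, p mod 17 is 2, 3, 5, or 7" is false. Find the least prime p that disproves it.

p = 2: 2 mod 17 = 2.
p = 3: 3 mod 17 = 3.
p = 5: 5 mod 17 = 5.
p = 7: 7 mod 17 = 7.
p = 11: 11 mod 17 = 11 — not in {2, 3, 5, 7}.

p = 11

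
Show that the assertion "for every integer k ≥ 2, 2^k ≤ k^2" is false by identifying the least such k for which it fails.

k = 5

We need the least integer k ≥ 2 for which 2^k > k^2.
k = 2: 2^k = 4 and k^2 = 4, so 4 ≤ 4.
k = 3: 2^k = 8 and k^2 = 9, so 8 ≤ 9.
k = 4: 2^k = 16 and k^2 = 16, so 16 ≤ 16.
k = 5: 2^k = 32 and k^2 = 25, so 32 > 25.
Hence k = 5 is a counterexample.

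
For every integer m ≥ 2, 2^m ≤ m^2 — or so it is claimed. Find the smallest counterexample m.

m = 5

A counterexample is any integer m ≥ 2 such that 2^m > m^2; we check each in order.
For m = 2, 3, 4 the conclusion holds.
m = 5: 2^m = 32 and m^2 = 25, so 32 > 25.
So m = 5 is the smallest counterexample.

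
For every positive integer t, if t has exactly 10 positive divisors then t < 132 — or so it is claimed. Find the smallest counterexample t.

A counterexample is any positive integer t such that t has exactly 10 positive divisors but the claim fails; we check each in order.
t = 48: τ(48) = 10; 48 < 132.
t = 80: τ(80) = 10; 80 < 132.
t = 112: τ(112) = 10; 112 < 132.
t = 162: τ(162) = 10; 162 ≥ 132.

t = 162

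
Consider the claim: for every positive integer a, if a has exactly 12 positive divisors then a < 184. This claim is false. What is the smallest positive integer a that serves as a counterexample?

Check each positive integer a in order until a has exactly 12 positive divisors but the claim fails.
The first 12 eligible values, up to a = 160, all satisfy the conclusion.
a = 198: τ(198) = 12; 198 ≥ 184.

a = 198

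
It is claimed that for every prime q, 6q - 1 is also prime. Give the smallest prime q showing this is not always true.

q = 11

We need the least prime q for which 6q - 1 is not prime.
For q = 2, 3, 5, 7 the conclusion holds.
q = 11: 6q - 1 = 65 = 5 × 13, not prime.
Hence q = 11 is a counterexample.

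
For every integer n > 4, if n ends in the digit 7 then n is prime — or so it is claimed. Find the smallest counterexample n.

n = 27

A counterexample is any integer n > 4 such that n ends in the digit 7 but n is not prime; we check each in order.
For n = 7, 17 the conclusion holds.
n = 27: 27 ends in 7; 27 = 3 × 9, composite.
So n = 27 is the smallest counterexample.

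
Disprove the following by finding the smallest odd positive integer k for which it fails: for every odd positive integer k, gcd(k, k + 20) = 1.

Check each odd positive integer k in order until gcd(k, k + 20) > 1.
k = 1: gcd(1, 21) = 1.
k = 3: gcd(3, 23) = 1.
k = 5: gcd(5, 25) = 5.
So k = 5 is the smallest counterexample.

k = 5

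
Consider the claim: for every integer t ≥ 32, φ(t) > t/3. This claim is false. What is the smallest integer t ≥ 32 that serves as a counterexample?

t = 36

We need the least integer t ≥ 32 for which the claim fails.
t = 32: φ(32) = 16 and 32/3 = 32/3, so φ(32) > 32/3.
t = 33: φ(33) = 20 and 33/3 = 11, so φ(33) > 33/3.
t = 34: φ(34) = 16 and 34/3 = 34/3, so φ(34) > 34/3.
t = 35: φ(35) = 24 and 35/3 = 35/3, so φ(35) > 35/3.
t = 36: φ(36) = 12 and 36/3 = 12, so φ(36) ≤ 36/3.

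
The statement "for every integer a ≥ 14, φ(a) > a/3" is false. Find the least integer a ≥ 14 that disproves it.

A counterexample is any integer a ≥ 14 such that the claim fails; we check each in order.
The first 4 eligible values, up to a = 17, all satisfy the conclusion.
a = 18: φ(18) = 6 and 18/3 = 6, so φ(18) ≤ 18/3.
So a = 18 is the smallest counterexample.

a = 18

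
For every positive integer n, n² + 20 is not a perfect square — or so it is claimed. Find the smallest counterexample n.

We need the least positive integer n for which n² + 20 is a perfect square.
n = 1: 1² + 20 = 21, not a perfect square.
n = 2: 2² + 20 = 24, not a perfect square.
n = 3: 3² + 20 = 29, not a perfect square.
n = 4: 4² + 20 = 36 = 6², a perfect square.
Hence n = 4 is a counterexample.

n = 4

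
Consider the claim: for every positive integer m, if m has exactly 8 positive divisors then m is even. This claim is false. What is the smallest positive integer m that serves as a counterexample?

m = 105

The first 12 eligible values, up to m = 104, all satisfy the conclusion.
m = 105: divisors of 105: 1, 3, 5, 7, 15, 21, 35, 105; 105 is odd.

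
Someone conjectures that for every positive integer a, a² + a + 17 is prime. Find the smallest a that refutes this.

The first 15 eligible values, up to a = 15, all satisfy the conclusion.
a = 16: a² + a + 17 = 289 = 17 × 17, composite.

a = 16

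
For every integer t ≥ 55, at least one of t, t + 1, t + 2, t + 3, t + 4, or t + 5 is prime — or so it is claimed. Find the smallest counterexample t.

A counterexample is any integer t ≥ 55 such that t, t + 1, t + 2, t + 3, t + 4, t + 5 are all composite; we check each in order.
The first 35 eligible values, up to t = 89, all satisfy the conclusion.
t = 90: 90 = 2 × 45; 91 = 7 × 13; 92 = 2 × 46; 93 = 3 × 31; 94 = 2 × 47; 95 = 5 × 19 — all composite.
Hence t = 90 is a counterexample.

t = 90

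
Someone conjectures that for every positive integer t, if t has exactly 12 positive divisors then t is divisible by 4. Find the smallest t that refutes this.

t = 90

A counterexample is any positive integer t such that t has exactly 12 positive divisors but t is not divisible by 4; we check each in order.
For t = 60, 72, 84 the conclusion holds.
t = 90: τ(90) = 12; 90 mod 4 = 2.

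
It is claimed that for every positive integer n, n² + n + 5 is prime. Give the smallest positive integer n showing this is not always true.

Check each positive integer n in order until n² + n + 5 is not prime.
For n = 1, 2, 3 the conclusion holds.
n = 4: n² + n + 5 = 25 = 5 × 5, composite.

n = 4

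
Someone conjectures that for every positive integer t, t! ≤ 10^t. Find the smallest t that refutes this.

For t = 1, 2, 3, 4, …, 22, 23, 24 the conclusion holds.
t = 25: t! = 15511210043330985984000000 and 10^t = 10000000000000000000000000, so 15511210043330985984000000 > 10000000000000000000000000.

t = 25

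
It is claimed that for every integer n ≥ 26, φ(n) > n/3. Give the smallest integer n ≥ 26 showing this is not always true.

The first 4 eligible values, up to n = 29, all satisfy the conclusion.
n = 30: φ(30) = 8 and 30/3 = 10, so φ(30) ≤ 30/3.
Thus n = 30 disproves the claim, and no smaller n works.

n = 30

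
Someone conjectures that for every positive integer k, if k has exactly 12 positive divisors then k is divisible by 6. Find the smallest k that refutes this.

k = 140

For k = 60, 72, 84, 90, 96, 108, 126, 132 the conclusion holds.
k = 140: τ(140) = 12; 140 mod 6 = 2.
Thus k = 140 disproves the claim, and no smaller k works.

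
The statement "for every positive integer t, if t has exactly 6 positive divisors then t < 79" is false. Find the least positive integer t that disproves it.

A counterexample is any positive integer t such that t has exactly 6 positive divisors but the claim fails; we check each in order.
For t = 12, 18, 20, 28, …, 68, 75, 76 the conclusion holds.
t = 92: τ(92) = 6; 92 ≥ 79.
So t = 92 is the smallest counterexample.

t = 92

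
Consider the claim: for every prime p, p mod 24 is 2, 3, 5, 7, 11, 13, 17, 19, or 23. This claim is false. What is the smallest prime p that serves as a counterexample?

p = 73

We need the least prime p for which the claim fails.
For p = 2, 3, 5, 7, …, 61, 67, 71 the conclusion holds.
p = 73: 73 mod 24 = 1 — not in {2, 3, 5, 7, 11, 13, 17, 19, 23}.
So p = 73 is the smallest counterexample.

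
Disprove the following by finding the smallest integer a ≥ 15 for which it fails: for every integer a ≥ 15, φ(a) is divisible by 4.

a = 18

Check each integer a ≥ 15 in order until φ(a) is not divisible by 4.
a = 15: φ(15) = 8; 8 mod 4 = 0.
a = 16: φ(16) = 8; 8 mod 4 = 0.
a = 17: φ(17) = 16; 16 mod 4 = 0.
a = 18: φ(18) = 6; 6 mod 4 = 2.
Hence a = 18 is a counterexample.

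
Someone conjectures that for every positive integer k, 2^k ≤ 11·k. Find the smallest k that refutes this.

k = 7

A counterexample is any positive integer k such that 2^k > 11·k; we check each in order.
For k = 1, 2, 3, 4, 5, 6 the conclusion holds.
k = 7: 2^k = 128 and 11·k = 77, so 128 > 77.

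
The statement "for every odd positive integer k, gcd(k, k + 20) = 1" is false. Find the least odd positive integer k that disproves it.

k = 1: gcd(1, 21) = 1.
k = 3: gcd(3, 23) = 1.
k = 5: gcd(5, 25) = 5.
So k = 5 is the smallest counterexample.

k = 5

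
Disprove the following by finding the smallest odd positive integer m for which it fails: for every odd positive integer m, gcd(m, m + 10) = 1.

m = 5

m = 1: gcd(1, 11) = 1.
m = 3: gcd(3, 13) = 1.
m = 5: gcd(5, 15) = 5.
Thus m = 5 disproves the claim, and no smaller m works.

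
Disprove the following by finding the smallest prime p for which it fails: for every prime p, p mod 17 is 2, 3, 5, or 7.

p = 11

A counterexample is any prime p such that the claim fails; we check each in order.
For p = 2, 3, 5, 7 the conclusion holds.
p = 11: 11 mod 17 = 11 — not in {2, 3, 5, 7}.
Hence p = 11 is a counterexample.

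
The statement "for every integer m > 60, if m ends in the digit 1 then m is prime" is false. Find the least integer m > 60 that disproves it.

m = 81

A counterexample is any integer m > 60 such that m ends in the digit 1 but m is not prime; we check each in order.
For m = 61, 71 the conclusion holds.
m = 81: 81 ends in 1; 81 = 3 × 27, composite.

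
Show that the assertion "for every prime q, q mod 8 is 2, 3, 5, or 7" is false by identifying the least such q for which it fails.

We need the least prime q for which the claim fails.
The first 6 eligible values, up to q = 13, all satisfy the conclusion.
q = 17: 17 mod 8 = 1 — not in {2, 3, 5, 7}.

q = 17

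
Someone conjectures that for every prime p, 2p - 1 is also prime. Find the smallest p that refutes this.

p = 5

p = 2: 2p - 1 = 3, prime.
p = 3: 2p - 1 = 5, prime.
p = 5: 2p - 1 = 9 = 3 × 3, not prime.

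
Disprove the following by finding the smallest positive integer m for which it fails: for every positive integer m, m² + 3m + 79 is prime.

m = 5

For m = 1, 2, 3, 4 the conclusion holds.
m = 5: m² + 3m + 79 = 119 = 7 × 17, composite.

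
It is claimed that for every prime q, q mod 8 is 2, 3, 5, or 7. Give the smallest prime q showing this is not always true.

q = 17

For q = 2, 3, 5, 7, 11, 13 the conclusion holds.
q = 17: 17 mod 8 = 1 — not in {2, 3, 5, 7}.
Thus q = 17 disproves the claim, and no smaller q works.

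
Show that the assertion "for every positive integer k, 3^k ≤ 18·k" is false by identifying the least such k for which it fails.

For k = 1, 2, 3 the conclusion holds.
k = 4: 3^k = 81 and 18·k = 72, so 81 > 72.
So k = 4 is the smallest counterexample.

k = 4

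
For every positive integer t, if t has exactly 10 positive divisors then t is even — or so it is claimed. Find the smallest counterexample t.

t = 405

Check each positive integer t in order until t has exactly 10 positive divisors but t is odd.
The first 9 eligible values, up to t = 368, all satisfy the conclusion.
t = 405: divisors of 405: 10 divisors; 405 is odd.
Hence t = 405 is a counterexample.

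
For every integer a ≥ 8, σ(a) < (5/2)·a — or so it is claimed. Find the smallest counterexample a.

A counterexample is any integer a ≥ 8 such that the claim fails; we check each in order.
For a = 8, 9, 10, 11, …, 21, 22, 23 the conclusion holds.
a = 24: σ(24) = 60; 60 ≥ 60.
So a = 24 is the smallest counterexample.

a = 24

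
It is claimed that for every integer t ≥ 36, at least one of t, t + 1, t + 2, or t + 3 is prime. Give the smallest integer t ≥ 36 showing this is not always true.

We need the least integer t ≥ 36 for which t, t + 1, t + 2, t + 3 are all composite.
For t = 36, 37, 38, 39, …, 45, 46, 47 the conclusion holds.
t = 48: 48 = 2 × 24; 49 = 7 × 7; 50 = 2 × 25; 51 = 3 × 17 — all composite.
Thus t = 48 disproves the claim, and no smaller t works.

t = 48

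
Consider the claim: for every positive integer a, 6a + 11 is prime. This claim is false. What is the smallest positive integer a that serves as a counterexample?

We need the least positive integer a for which 6a + 11 is not prime.
For a = 1, 2, 3 the conclusion holds.
a = 4: 6a + 11 = 35 = 5 × 7, composite.

a = 4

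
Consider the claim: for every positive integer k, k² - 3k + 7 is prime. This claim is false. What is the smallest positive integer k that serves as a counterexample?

k = 6

The first 5 eligible values, up to k = 5, all satisfy the conclusion.
k = 6: k² - 3k + 7 = 25 = 5 × 5, composite.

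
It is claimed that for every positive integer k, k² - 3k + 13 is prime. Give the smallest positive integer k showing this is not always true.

A counterexample is any positive integer k such that k² - 3k + 13 is not prime; we check each in order.
For k = 1, 2, 3, 4, …, 9, 10, 11 the conclusion holds.
k = 12: k² - 3k + 13 = 121 = 11 × 11, composite.

k = 12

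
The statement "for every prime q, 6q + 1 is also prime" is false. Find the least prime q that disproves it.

A counterexample is any prime q such that 6q + 1 is not prime; we check each in order.
For q = 2, 3, 5, 7, 11, 13, 17 the conclusion holds.
q = 19: 6q + 1 = 115 = 5 × 23, not prime.
Hence q = 19 is a counterexample.

q = 19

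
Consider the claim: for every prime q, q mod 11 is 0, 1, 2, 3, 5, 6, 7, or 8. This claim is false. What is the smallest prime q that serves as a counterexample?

A counterexample is any prime q such that the claim fails; we check each in order.
For q = 2, 3, 5, 7, 11, 13, 17, 19, 23, 29 the conclusion holds.
q = 31: 31 mod 11 = 9 — not in {0, 1, 2, 3, 5, 6, 7, 8}.

q = 31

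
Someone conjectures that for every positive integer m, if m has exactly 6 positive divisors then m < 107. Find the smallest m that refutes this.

Check each positive integer m in order until m has exactly 6 positive divisors but the claim fails.
The first 16 eligible values, up to m = 99, all satisfy the conclusion.
m = 116: τ(116) = 6; 116 ≥ 107.
Thus m = 116 disproves the claim, and no smaller m works.

m = 116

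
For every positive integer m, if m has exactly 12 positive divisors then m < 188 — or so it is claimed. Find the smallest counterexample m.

We need the least positive integer m for which m has exactly 12 positive divisors but the claim fails.
For m = 60, 72, 84, 90, …, 150, 156, 160 the conclusion holds.
m = 198: τ(198) = 12; 198 ≥ 188.

m = 198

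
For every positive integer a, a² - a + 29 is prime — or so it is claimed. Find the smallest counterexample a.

a = 3

We need the least positive integer a for which a² - a + 29 is not prime.
a = 1: a² - a + 29 = 29, prime.
a = 2: a² - a + 29 = 31, prime.
a = 3: a² - a + 29 = 35 = 5 × 7, composite.
Thus a = 3 disproves the claim, and no smaller a works.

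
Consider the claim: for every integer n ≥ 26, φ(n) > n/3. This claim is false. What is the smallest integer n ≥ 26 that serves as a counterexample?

Check each integer n ≥ 26 in order until the claim fails.
For n = 26, 27, 28, 29 the conclusion holds.
n = 30: φ(30) = 8 and 30/3 = 10, so φ(30) ≤ 30/3.

n = 30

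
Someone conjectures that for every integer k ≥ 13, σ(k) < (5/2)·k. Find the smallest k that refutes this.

For k = 13, 14, 15, 16, …, 21, 22, 23 the conclusion holds.
k = 24: σ(24) = 60; 60 ≥ 60.
So k = 24 is the smallest counterexample.

k = 24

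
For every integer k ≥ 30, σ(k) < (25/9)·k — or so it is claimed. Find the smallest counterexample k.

k = 60

The first 30 eligible values, up to k = 59, all satisfy the conclusion.
k = 60: σ(60) = 168; 168 ≥ 500/3.
Hence k = 60 is a counterexample.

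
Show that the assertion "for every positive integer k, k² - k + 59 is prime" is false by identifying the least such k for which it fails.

A counterexample is any positive integer k such that k² - k + 59 is not prime; we check each in order.
k = 1: k² - k + 59 = 59, prime.
k = 2: k² - k + 59 = 61, prime.
k = 3: k² - k + 59 = 65 = 5 × 13, composite.

k = 3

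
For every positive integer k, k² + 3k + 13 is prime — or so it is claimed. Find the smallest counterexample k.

Check each positive integer k in order until k² + 3k + 13 is not prime.
The first 8 eligible values, up to k = 8, all satisfy the conclusion.
k = 9: k² + 3k + 13 = 121 = 11 × 11, composite.

k = 9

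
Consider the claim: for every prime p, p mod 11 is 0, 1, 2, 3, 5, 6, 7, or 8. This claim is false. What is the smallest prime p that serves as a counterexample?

p = 31

A counterexample is any prime p such that the claim fails; we check each in order.
The first 10 eligible values, up to p = 29, all satisfy the conclusion.
p = 31: 31 mod 11 = 9 — not in {0, 1, 2, 3, 5, 6, 7, 8}.
So p = 31 is the smallest counterexample.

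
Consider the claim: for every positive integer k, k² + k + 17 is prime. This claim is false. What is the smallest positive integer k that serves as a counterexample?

k = 16

A counterexample is any positive integer k such that k² + k + 17 is not prime; we check each in order.
For k = 1, 2, 3, 4, …, 13, 14, 15 the conclusion holds.
k = 16: k² + k + 17 = 289 = 17 × 17, composite.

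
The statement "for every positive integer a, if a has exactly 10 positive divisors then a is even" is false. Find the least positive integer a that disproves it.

a = 405

Check each positive integer a in order until a has exactly 10 positive divisors but a is odd.
For a = 48, 80, 112, 162, 176, 208, 272, 304, 368 the conclusion holds.
a = 405: divisors of 405: 10 divisors; 405 is odd.
So a = 405 is the smallest counterexample.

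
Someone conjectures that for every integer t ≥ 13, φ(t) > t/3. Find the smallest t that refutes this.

t = 18

t = 13: φ(13) = 12 and 13/3 = 13/3, so φ(13) > 13/3.
t = 14: φ(14) = 6 and 14/3 = 14/3, so φ(14) > 14/3.
t = 15: φ(15) = 8 and 15/3 = 5, so φ(15) > 15/3.
t = 16: φ(16) = 8 and 16/3 = 16/3, so φ(16) > 16/3.
t = 17: φ(17) = 16 and 17/3 = 17/3, so φ(17) > 17/3.
t = 18: φ(18) = 6 and 18/3 = 6, so φ(18) ≤ 18/3.
Hence t = 18 is a counterexample.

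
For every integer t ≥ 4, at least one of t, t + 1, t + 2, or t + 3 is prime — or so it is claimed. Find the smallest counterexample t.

t = 24

A counterexample is any integer t ≥ 4 such that t, t + 1, t + 2, t + 3 are all composite; we check each in order.
For t = 4, 5, 6, 7, …, 21, 22, 23 the conclusion holds.
t = 24: 24 = 2 × 12; 25 = 5 × 5; 26 = 2 × 13; 27 = 3 × 9 — all composite.
Hence t = 24 is a counterexample.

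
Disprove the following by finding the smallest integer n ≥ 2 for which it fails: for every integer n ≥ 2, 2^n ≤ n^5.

n = 23

A counterexample is any integer n ≥ 2 such that 2^n > n^5; we check each in order.
For n = 2, 3, 4, 5, …, 20, 21, 22 the conclusion holds.
n = 23: 2^n = 8388608 and n^5 = 6436343, so 8388608 > 6436343.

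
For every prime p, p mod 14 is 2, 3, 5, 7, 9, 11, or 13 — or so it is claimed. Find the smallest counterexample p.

p = 29

We need the least prime p for which the claim fails.
The first 9 eligible values, up to p = 23, all satisfy the conclusion.
p = 29: 29 mod 14 = 1 — not in {2, 3, 5, 7, 9, 11, 13}.
Hence p = 29 is a counterexample.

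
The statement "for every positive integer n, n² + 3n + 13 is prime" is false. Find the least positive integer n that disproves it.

n = 9

A counterexample is any positive integer n such that n² + 3n + 13 is not prime; we check each in order.
The first 8 eligible values, up to n = 8, all satisfy the conclusion.
n = 9: n² + 3n + 13 = 121 = 11 × 11, composite.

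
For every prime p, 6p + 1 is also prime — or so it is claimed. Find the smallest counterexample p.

p = 19

Check each prime p in order until 6p + 1 is not prime.
For p = 2, 3, 5, 7, 11, 13, 17 the conclusion holds.
p = 19: 6p + 1 = 115 = 5 × 23, not prime.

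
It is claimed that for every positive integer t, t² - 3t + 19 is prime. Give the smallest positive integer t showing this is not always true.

t = 18

A counterexample is any positive integer t such that t² - 3t + 19 is not prime; we check each in order.
The first 17 eligible values, up to t = 17, all satisfy the conclusion.
t = 18: t² - 3t + 19 = 289 = 17 × 17, composite.
So t = 18 is the smallest counterexample.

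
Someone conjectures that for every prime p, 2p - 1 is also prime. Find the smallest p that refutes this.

p = 2: 2p - 1 = 3, prime.
p = 3: 2p - 1 = 5, prime.
p = 5: 2p - 1 = 9 = 3 × 3, not prime.

p = 5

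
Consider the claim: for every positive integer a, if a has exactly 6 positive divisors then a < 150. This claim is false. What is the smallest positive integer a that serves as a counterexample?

We need the least positive integer a for which a has exactly 6 positive divisors but the claim fails.
For a = 12, 18, 20, 28, …, 124, 147, 148 the conclusion holds.
a = 153: τ(153) = 6; 153 ≥ 150.

a = 153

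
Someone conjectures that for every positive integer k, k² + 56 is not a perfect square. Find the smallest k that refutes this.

The first 4 eligible values, up to k = 4, all satisfy the conclusion.
k = 5: 5² + 56 = 81 = 9², a perfect square.
Hence k = 5 is a counterexample.

k = 5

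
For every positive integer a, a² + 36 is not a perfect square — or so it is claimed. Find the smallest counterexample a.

A counterexample is any positive integer a such that a² + 36 is a perfect square; we check each in order.
The first 7 eligible values, up to a = 7, all satisfy the conclusion.
a = 8: 8² + 36 = 100 = 10², a perfect square.

a = 8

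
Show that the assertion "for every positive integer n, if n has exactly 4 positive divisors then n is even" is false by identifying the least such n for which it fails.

A counterexample is any positive integer n such that n has exactly 4 positive divisors but n is odd; we check each in order.
The first 4 eligible values, up to n = 14, all satisfy the conclusion.
n = 15: divisors of 15: 1, 3, 5, 15; 15 is odd.

n = 15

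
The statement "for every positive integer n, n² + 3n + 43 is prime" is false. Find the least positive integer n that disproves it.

The first 38 eligible values, up to n = 38, all satisfy the conclusion.
n = 39: n² + 3n + 43 = 1681 = 41 × 41, composite.

n = 39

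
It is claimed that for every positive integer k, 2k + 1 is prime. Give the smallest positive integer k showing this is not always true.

A counterexample is any positive integer k such that 2k + 1 is not prime; we check each in order.
For k = 1, 2, 3 the conclusion holds.
k = 4: 2k + 1 = 9 = 3 × 3, composite.

k = 4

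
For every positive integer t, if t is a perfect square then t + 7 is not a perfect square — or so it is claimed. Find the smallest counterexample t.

A counterexample is any positive integer t such that t is a perfect square but t + 7 is a perfect square; we check each in order.
For t = 1, 4 the conclusion holds.
t = 9: 9 = 3² and 9 + 7 = 16 = 4².
Hence t = 9 is a counterexample.

t = 9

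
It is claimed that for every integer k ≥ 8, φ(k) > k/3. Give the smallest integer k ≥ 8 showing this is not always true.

k = 12

A counterexample is any integer k ≥ 8 such that the claim fails; we check each in order.
The first 4 eligible values, up to k = 11, all satisfy the conclusion.
k = 12: φ(12) = 4 and 12/3 = 4, so φ(12) ≤ 12/3.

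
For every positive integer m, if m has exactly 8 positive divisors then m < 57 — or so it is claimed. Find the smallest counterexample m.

We need the least positive integer m for which m has exactly 8 positive divisors but the claim fails.
m = 24: τ(24) = 8; 24 < 57.
m = 30: τ(30) = 8; 30 < 57.
m = 40: τ(40) = 8; 40 < 57.
m = 42: τ(42) = 8; 42 < 57.
m = 54: τ(54) = 8; 54 < 57.
m = 56: τ(56) = 8; 56 < 57.
m = 66: τ(66) = 8; 66 ≥ 57.

m = 66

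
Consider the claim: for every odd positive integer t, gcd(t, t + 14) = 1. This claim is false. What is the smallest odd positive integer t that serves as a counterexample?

t = 1: gcd(1, 15) = 1.
t = 3: gcd(3, 17) = 1.
t = 5: gcd(5, 19) = 1.
t = 7: gcd(7, 21) = 7.
Thus t = 7 disproves the claim, and no smaller t works.

t = 7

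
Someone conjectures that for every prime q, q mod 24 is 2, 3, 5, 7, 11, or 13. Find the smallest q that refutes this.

q = 17

A counterexample is any prime q such that the claim fails; we check each in order.
The first 6 eligible values, up to q = 13, all satisfy the conclusion.
q = 17: 17 mod 24 = 17 — not in {2, 3, 5, 7, 11, 13}.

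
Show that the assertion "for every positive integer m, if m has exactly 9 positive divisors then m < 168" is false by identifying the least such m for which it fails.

We need the least positive integer m for which m has exactly 9 positive divisors but the claim fails.
m = 36: τ(36) = 9; 36 < 168.
m = 100: τ(100) = 9; 100 < 168.
m = 196: τ(196) = 9; 196 ≥ 168.
So m = 196 is the smallest counterexample.

m = 196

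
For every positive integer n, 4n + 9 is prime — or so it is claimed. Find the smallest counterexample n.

A counterexample is any positive integer n such that 4n + 9 is not prime; we check each in order.
For n = 1, 2 the conclusion holds.
n = 3: 4n + 9 = 21 = 3 × 7, composite.

n = 3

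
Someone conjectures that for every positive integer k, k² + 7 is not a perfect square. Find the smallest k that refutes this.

A counterexample is any positive integer k such that k² + 7 is a perfect square; we check each in order.
For k = 1, 2 the conclusion holds.
k = 3: 3² + 7 = 16 = 4², a perfect square.

k = 3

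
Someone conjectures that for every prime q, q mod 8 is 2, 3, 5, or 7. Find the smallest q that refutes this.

q = 17

For q = 2, 3, 5, 7, 11, 13 the conclusion holds.
q = 17: 17 mod 8 = 1 — not in {2, 3, 5, 7}.
So q = 17 is the smallest counterexample.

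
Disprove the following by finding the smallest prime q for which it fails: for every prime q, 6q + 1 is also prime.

q = 19

Check each prime q in order until 6q + 1 is not prime.
The first 7 eligible values, up to q = 17, all satisfy the conclusion.
q = 19: 6q + 1 = 115 = 5 × 23, not prime.
Thus q = 19 disproves the claim, and no smaller q works.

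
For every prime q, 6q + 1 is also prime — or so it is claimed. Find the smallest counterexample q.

q = 19

We need the least prime q for which 6q + 1 is not prime.
q = 2: 6q + 1 = 13, prime.
q = 3: 6q + 1 = 19, prime.
q = 5: 6q + 1 = 31, prime.
q = 7: 6q + 1 = 43, prime.
q = 11: 6q + 1 = 67, prime.
q = 13: 6q + 1 = 79, prime.
q = 17: 6q + 1 = 103, prime.
q = 19: 6q + 1 = 115 = 5 × 23, not prime.
So q = 19 is the smallest counterexample.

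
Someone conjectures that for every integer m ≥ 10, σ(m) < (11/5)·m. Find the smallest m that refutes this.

For m = 10, 11 the conclusion holds.
m = 12: σ(12) = 28; 28 ≥ 132/5.

m = 12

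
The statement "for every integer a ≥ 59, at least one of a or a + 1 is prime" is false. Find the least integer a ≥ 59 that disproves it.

a = 62

a = 59: 59 is prime.
a = 60: 61 is prime.
a = 61: 61 is prime.
a = 62: 62 = 2 × 31; 63 = 3 × 21 — both composite.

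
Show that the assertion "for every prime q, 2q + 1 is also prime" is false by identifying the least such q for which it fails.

q = 7

Check each prime q in order until 2q + 1 is not prime.
For q = 2, 3, 5 the conclusion holds.
q = 7: 2q + 1 = 15 = 3 × 5, not prime.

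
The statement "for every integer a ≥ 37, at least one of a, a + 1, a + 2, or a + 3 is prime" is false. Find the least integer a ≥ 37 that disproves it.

A counterexample is any integer a ≥ 37 such that a, a + 1, a + 2, a + 3 are all composite; we check each in order.
For a = 37, 38, 39, 40, …, 45, 46, 47 the conclusion holds.
a = 48: 48 = 2 × 24; 49 = 7 × 7; 50 = 2 × 25; 51 = 3 × 17 — all composite.

a = 48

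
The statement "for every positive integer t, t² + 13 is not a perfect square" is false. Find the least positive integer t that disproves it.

t = 6

We need the least positive integer t for which t² + 13 is a perfect square.
t = 1: 1² + 13 = 14, not a perfect square.
t = 2: 2² + 13 = 17, not a perfect square.
t = 3: 3² + 13 = 22, not a perfect square.
t = 4: 4² + 13 = 29, not a perfect square.
t = 5: 5² + 13 = 38, not a perfect square.
t = 6: 6² + 13 = 49 = 7², a perfect square.
So t = 6 is the smallest counterexample.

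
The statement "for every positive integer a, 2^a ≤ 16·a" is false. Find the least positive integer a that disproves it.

a = 1: 2^a = 2 and 16·a = 16, so 2 ≤ 16.
a = 2: 2^a = 4 and 16·a = 32, so 4 ≤ 32.
a = 3: 2^a = 8 and 16·a = 48, so 8 ≤ 48.
a = 4: 2^a = 16 and 16·a = 64, so 16 ≤ 64.
a = 5: 2^a = 32 and 16·a = 80, so 32 ≤ 80.
a = 6: 2^a = 64 and 16·a = 96, so 64 ≤ 96.
a = 7: 2^a = 128 and 16·a = 112, so 128 > 112.

a = 7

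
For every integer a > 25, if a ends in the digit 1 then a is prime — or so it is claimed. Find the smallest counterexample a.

a = 51

Check each integer a > 25 in order until a ends in the digit 1 but a is not prime.
For a = 31, 41 the conclusion holds.
a = 51: 51 ends in 1; 51 = 3 × 17, composite.
Hence a = 51 is a counterexample.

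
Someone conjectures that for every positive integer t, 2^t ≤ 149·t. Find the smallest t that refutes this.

A counterexample is any positive integer t such that 2^t > 149·t; we check each in order.
For t = 1, 2, 3, 4, 5, 6, 7, 8, 9, 10 the conclusion holds.
t = 11: 2^t = 2048 and 149·t = 1639, so 2048 > 1639.
Hence t = 11 is a counterexample.

t = 11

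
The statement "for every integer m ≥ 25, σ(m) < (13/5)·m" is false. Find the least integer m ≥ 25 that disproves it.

m = 60

For m = 25, 26, 27, 28, …, 57, 58, 59 the conclusion holds.
m = 60: σ(60) = 168; 168 ≥ 156.
Hence m = 60 is a counterexample.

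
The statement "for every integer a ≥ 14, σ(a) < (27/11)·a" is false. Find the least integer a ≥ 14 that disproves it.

A counterexample is any integer a ≥ 14 such that the claim fails; we check each in order.
For a = 14, 15, 16, 17, 18, 19, 20, 21, 22, 23 the conclusion holds.
a = 24: σ(24) = 60; 60 ≥ 648/11.

a = 24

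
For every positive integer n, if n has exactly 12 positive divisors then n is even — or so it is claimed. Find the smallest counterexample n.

n = 315

Check each positive integer n in order until n has exactly 12 positive divisors but n is odd.
For n = 60, 72, 84, 90, …, 294, 306, 308 the conclusion holds.
n = 315: divisors of 315: 12 divisors; 315 is odd.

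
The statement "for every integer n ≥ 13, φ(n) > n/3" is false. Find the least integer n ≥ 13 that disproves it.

A counterexample is any integer n ≥ 13 such that the claim fails; we check each in order.
For n = 13, 14, 15, 16, 17 the conclusion holds.
n = 18: φ(18) = 6 and 18/3 = 6, so φ(18) ≤ 18/3.
Thus n = 18 disproves the claim, and no smaller n works.

n = 18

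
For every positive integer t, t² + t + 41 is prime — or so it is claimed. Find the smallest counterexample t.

t = 40

We need the least positive integer t for which t² + t + 41 is not prime.
The first 39 eligible values, up to t = 39, all satisfy the conclusion.
t = 40: t² + t + 41 = 1681 = 41 × 41, composite.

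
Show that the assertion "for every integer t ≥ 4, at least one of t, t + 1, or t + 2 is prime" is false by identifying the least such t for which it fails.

Check each integer t ≥ 4 in order until t, t + 1, t + 2 are all composite.
The first 4 eligible values, up to t = 7, all satisfy the conclusion.
t = 8: 8 = 2 × 4; 9 = 3 × 3; 10 = 2 × 5 — all composite.
Hence t = 8 is a counterexample.

t = 8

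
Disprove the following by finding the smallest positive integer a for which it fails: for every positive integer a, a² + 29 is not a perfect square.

a = 14

We need the least positive integer a for which a² + 29 is a perfect square.
The first 13 eligible values, up to a = 13, all satisfy the conclusion.
a = 14: 14² + 29 = 225 = 15², a perfect square.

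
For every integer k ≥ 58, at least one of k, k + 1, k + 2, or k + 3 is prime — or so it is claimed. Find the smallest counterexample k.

A counterexample is any integer k ≥ 58 such that k, k + 1, k + 2, k + 3 are all composite; we check each in order.
For k = 58, 59, 60, 61 the conclusion holds.
k = 62: 62 = 2 × 31; 63 = 3 × 21; 64 = 2 × 32; 65 = 5 × 13 — all composite.

k = 62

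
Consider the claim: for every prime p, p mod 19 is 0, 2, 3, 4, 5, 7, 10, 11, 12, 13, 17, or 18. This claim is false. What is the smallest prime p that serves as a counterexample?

We need the least prime p for which the claim fails.
For p = 2, 3, 5, 7, …, 37, 41, 43 the conclusion holds.
p = 47: 47 mod 19 = 9 — not in {0, 2, 3, 4, 5, 7, 10, 11, 12, 13, 17, 18}.
Hence p = 47 is a counterexample.

p = 47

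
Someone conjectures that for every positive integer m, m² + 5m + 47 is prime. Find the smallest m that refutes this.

We need the least positive integer m for which m² + 5m + 47 is not prime.
The first 37 eligible values, up to m = 37, all satisfy the conclusion.
m = 38: m² + 5m + 47 = 1681 = 41 × 41, composite.
Thus m = 38 disproves the claim, and no smaller m works.

m = 38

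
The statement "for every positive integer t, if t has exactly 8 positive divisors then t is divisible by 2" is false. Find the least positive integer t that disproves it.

The first 12 eligible values, up to t = 104, all satisfy the conclusion.
t = 105: τ(105) = 8; 105 mod 2 = 1.

t = 105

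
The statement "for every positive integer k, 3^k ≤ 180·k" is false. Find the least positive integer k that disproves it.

We need the least positive integer k for which 3^k > 180·k.
k = 1: 3^k = 3 and 180·k = 180, so 3 ≤ 180.
k = 2: 3^k = 9 and 180·k = 360, so 9 ≤ 360.
k = 3: 3^k = 27 and 180·k = 540, so 27 ≤ 540.
k = 4: 3^k = 81 and 180·k = 720, so 81 ≤ 720.
k = 5: 3^k = 243 and 180·k = 900, so 243 ≤ 900.
k = 6: 3^k = 729 and 180·k = 1080, so 729 ≤ 1080.
k = 7: 3^k = 2187 and 180·k = 1260, so 2187 > 1260.

k = 7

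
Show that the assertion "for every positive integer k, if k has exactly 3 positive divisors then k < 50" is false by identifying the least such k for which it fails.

k = 121

We need the least positive integer k for which k has exactly 3 positive divisors but the claim fails.
The first 4 eligible values, up to k = 49, all satisfy the conclusion.
k = 121: τ(121) = 3; 121 ≥ 50.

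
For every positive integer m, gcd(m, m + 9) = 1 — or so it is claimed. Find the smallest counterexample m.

For m = 1, 2 the conclusion holds.
m = 3: gcd(3, 12) = 3.
So m = 3 is the smallest counterexample.

m = 3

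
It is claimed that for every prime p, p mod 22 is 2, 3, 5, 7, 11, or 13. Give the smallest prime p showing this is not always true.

p = 17

We need the least prime p for which the claim fails.
For p = 2, 3, 5, 7, 11, 13 the conclusion holds.
p = 17: 17 mod 22 = 17 — not in {2, 3, 5, 7, 11, 13}.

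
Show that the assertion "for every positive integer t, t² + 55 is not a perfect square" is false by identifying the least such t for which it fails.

t = 3

Check each positive integer t in order until t² + 55 is a perfect square.
t = 1: 1² + 55 = 56, not a perfect square.
t = 2: 2² + 55 = 59, not a perfect square.
t = 3: 3² + 55 = 64 = 8², a perfect square.
Hence t = 3 is a counterexample.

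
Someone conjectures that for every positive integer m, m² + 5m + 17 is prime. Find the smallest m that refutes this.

m = 8

A counterexample is any positive integer m such that m² + 5m + 17 is not prime; we check each in order.
m = 1: m² + 5m + 17 = 23, prime.
m = 2: m² + 5m + 17 = 31, prime.
m = 3: m² + 5m + 17 = 41, prime.
m = 4: m² + 5m + 17 = 53, prime.
m = 5: m² + 5m + 17 = 67, prime.
m = 6: m² + 5m + 17 = 83, prime.
m = 7: m² + 5m + 17 = 101, prime.
m = 8: m² + 5m + 17 = 121 = 11 × 11, composite.
So m = 8 is the smallest counterexample.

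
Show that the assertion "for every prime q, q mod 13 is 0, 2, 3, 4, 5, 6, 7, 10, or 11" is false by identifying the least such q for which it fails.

q = 47

A counterexample is any prime q such that the claim fails; we check each in order.
The first 14 eligible values, up to q = 43, all satisfy the conclusion.
q = 47: 47 mod 13 = 8 — not in {0, 2, 3, 4, 5, 6, 7, 10, 11}.
Thus q = 47 disproves the claim, and no smaller q works.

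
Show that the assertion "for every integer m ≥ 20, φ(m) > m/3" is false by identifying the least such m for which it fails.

m = 24

m = 20: φ(20) = 8 and 20/3 = 20/3, so φ(20) > 20/3.
m = 21: φ(21) = 12 and 21/3 = 7, so φ(21) > 21/3.
m = 22: φ(22) = 10 and 22/3 = 22/3, so φ(22) > 22/3.
m = 23: φ(23) = 22 and 23/3 = 23/3, so φ(23) > 23/3.
m = 24: φ(24) = 8 and 24/3 = 8, so φ(24) ≤ 24/3.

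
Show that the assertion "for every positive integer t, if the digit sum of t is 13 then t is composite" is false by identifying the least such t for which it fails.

A counterexample is any positive integer t such that the digit sum of t is 13 but t is prime; we check each in order.
t = 49: digit sum 13; 49 is composite.
t = 58: digit sum 13; 58 is composite.
t = 67: digit sum 13; 67 is prime, not composite.

t = 67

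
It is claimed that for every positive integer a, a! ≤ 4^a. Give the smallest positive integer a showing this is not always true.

We need the least positive integer a for which a! > 4^a.
a = 1: a! = 1 and 4^a = 4, so 1 ≤ 4.
a = 2: a! = 2 and 4^a = 16, so 2 ≤ 16.
a = 3: a! = 6 and 4^a = 64, so 6 ≤ 64.
a = 4: a! = 24 and 4^a = 256, so 24 ≤ 256.
a = 5: a! = 120 and 4^a = 1024, so 120 ≤ 1024.
a = 6: a! = 720 and 4^a = 4096, so 720 ≤ 4096.
a = 7: a! = 5040 and 4^a = 16384, so 5040 ≤ 16384.
a = 8: a! = 40320 and 4^a = 65536, so 40320 ≤ 65536.
a = 9: a! = 362880 and 4^a = 262144, so 362880 > 262144.
So a = 9 is the smallest counterexample.

a = 9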